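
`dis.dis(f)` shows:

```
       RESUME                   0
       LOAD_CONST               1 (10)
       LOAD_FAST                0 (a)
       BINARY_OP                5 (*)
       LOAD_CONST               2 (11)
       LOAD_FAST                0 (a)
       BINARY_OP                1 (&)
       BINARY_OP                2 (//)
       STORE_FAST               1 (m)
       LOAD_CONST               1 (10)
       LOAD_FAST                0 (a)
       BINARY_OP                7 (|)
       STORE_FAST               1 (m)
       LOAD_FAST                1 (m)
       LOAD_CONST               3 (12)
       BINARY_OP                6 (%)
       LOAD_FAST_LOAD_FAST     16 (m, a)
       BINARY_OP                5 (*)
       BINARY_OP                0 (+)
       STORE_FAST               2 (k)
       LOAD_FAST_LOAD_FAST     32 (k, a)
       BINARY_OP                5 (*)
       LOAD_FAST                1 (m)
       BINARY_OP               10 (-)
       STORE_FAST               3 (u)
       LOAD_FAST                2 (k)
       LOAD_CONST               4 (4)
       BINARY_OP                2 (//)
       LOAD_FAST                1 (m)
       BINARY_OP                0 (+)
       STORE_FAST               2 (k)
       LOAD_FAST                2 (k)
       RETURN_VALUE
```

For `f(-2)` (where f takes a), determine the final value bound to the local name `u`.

-26

LOAD_CONST → push 10. Stack: [10]
LOAD_FAST a → push -2. Stack: [10, -2]
BINARY_OP * → 10 * -2 = -20. Stack: [-20]
LOAD_CONST → push 11. Stack: [-20, 11]
LOAD_FAST a → push -2. Stack: [-20, 11, -2]
BINARY_OP & → 11 & -2 = 10. Stack: [-20, 10]
BINARY_OP // → -20 // 10 = -2. Stack: [-2]
STORE_FAST m → m=-2. Stack: []
LOAD_CONST → push 10. Stack: [10]
LOAD_FAST a → push -2. Stack: [10, -2]
BINARY_OP | → 10 | -2 = -2. Stack: [-2]
STORE_FAST m → m=-2. Stack: []
LOAD_FAST m → push -2. Stack: [-2]
LOAD_CONST → push 12. Stack: [-2, 12]
BINARY_OP % → -2 % 12 = 10. Stack: [10]
LOAD_FAST_LOAD_FAST m,a → push -2,-2. Stack: [10, -2, -2]
BINARY_OP * → -2 * -2 = 4. Stack: [10, 4]
BINARY_OP + → 10 + 4 = 14. Stack: [14]
STORE_FAST k → k=14. Stack: []
LOAD_FAST_LOAD_FAST k,a → push 14,-2. Stack: [14, -2]
BINARY_OP * → 14 * -2 = -28. Stack: [-28]
LOAD_FAST m → push -2. Stack: [-28, -2]
BINARY_OP - → -28 - -2 = -26. Stack: [-26]
STORE_FAST u → u=-26. Stack: []
LOAD_FAST k → push 14. Stack: [14]
LOAD_CONST → push 4. Stack: [14, 4]
BINARY_OP // → 14 // 4 = 3. Stack: [3]
LOAD_FAST m → push -2. Stack: [3, -2]
BINARY_OP + → 3 + -2 = 1. Stack: [1]
STORE_FAST k → k=1. Stack: []
LOAD_FAST k → push 1. Stack: [1]
RETURN_VALUE → return 1.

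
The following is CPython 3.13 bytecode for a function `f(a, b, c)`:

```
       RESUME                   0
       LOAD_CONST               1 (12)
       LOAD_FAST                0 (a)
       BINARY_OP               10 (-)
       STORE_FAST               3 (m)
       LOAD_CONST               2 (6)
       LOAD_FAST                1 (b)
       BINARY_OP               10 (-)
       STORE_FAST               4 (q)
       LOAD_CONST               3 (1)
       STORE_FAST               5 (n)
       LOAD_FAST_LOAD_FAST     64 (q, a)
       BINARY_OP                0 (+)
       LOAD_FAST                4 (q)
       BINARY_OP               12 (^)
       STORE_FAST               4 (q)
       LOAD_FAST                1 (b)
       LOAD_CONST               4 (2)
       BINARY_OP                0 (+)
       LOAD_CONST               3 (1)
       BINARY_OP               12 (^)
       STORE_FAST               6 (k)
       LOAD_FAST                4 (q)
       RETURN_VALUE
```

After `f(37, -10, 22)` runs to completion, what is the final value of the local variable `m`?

LOAD_CONST → push 12. Stack: [12]
LOAD_FAST a → push 37. Stack: [12, 37]
BINARY_OP - → 12 - 37 = -25. Stack: [-25]
STORE_FAST m → m=-25. Stack: []
LOAD_CONST → push 6. Stack: [6]
LOAD_FAST b → push -10. Stack: [6, -10]
BINARY_OP - → 6 - -10 = 16. Stack: [16]
STORE_FAST q → q=16. Stack: []
LOAD_CONST → push 1. Stack: [1]
STORE_FAST n → n=1. Stack: []
LOAD_FAST_LOAD_FAST q,a → push 16,37. Stack: [16, 37]
BINARY_OP + → 16 + 37 = 53. Stack: [53]
LOAD_FAST q → push 16. Stack: [53, 16]
BINARY_OP ^ → 53 ^ 16 = 37. Stack: [37]
STORE_FAST q → q=37. Stack: []
LOAD_FAST b → push -10. Stack: [-10]
LOAD_CONST → push 2. Stack: [-10, 2]
BINARY_OP + → -10 + 2 = -8. Stack: [-8]
LOAD_CONST → push 1. Stack: [-8, 1]
BINARY_OP ^ → -8 ^ 1 = -7. Stack: [-7]
STORE_FAST k → k=-7. Stack: []
LOAD_FAST q → push 37. Stack: [37]
RETURN_VALUE → return 37.

-25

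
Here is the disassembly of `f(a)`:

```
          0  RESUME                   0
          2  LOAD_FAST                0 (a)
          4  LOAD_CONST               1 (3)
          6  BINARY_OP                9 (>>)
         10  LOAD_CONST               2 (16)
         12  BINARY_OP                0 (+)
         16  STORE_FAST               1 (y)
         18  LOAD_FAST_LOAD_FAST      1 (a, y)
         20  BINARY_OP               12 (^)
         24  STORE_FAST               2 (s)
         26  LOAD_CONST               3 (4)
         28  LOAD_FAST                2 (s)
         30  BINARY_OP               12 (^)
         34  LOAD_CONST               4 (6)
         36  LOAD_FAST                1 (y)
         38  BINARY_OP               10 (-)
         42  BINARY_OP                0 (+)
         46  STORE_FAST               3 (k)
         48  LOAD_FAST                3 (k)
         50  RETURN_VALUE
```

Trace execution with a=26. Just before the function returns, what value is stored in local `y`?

LOAD_FAST a → push 26. Stack: [26]
LOAD_CONST → push 3. Stack: [26, 3]
BINARY_OP >> → 26 >> 3 = 3. Stack: [3]
LOAD_CONST → push 16. Stack: [3, 16]
BINARY_OP + → 3 + 16 = 19. Stack: [19]
STORE_FAST y → y=19. Stack: []
LOAD_FAST_LOAD_FAST a,y → push 26,19. Stack: [26, 19]
BINARY_OP ^ → 26 ^ 19 = 9. Stack: [9]
STORE_FAST s → s=9. Stack: []
LOAD_CONST → push 4. Stack: [4]
LOAD_FAST s → push 9. Stack: [4, 9]
BINARY_OP ^ → 4 ^ 9 = 13. Stack: [13]
LOAD_CONST → push 6. Stack: [13, 6]
LOAD_FAST y → push 19. Stack: [13, 6, 19]
BINARY_OP - → 6 - 19 = -13. Stack: [13, -13]
BINARY_OP + → 13 + -13 = 0. Stack: [0]
STORE_FAST k → k=0. Stack: []
LOAD_FAST k → push 0. Stack: [0]
RETURN_VALUE → return 0.

19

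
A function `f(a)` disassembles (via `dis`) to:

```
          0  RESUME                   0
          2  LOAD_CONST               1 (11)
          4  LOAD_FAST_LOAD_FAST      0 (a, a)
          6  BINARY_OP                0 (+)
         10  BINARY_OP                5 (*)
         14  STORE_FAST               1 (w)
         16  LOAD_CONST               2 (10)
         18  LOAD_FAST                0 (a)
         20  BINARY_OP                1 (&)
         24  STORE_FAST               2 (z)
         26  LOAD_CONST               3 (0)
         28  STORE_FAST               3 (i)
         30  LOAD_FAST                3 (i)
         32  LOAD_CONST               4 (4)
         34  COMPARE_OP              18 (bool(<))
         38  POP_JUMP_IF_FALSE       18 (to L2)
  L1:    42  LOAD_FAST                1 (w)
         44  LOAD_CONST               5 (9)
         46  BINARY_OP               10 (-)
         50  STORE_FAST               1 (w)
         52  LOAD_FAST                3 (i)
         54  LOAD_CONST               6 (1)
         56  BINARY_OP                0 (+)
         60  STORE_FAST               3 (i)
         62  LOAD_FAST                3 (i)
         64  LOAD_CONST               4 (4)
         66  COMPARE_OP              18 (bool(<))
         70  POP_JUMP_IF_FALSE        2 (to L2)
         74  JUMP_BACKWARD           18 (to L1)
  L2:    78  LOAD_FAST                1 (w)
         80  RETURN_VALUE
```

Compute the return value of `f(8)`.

140

LOAD_CONST → push 11. Stack: [11]
LOAD_FAST_LOAD_FAST a,a → push 8,8. Stack: [11, 8, 8]
BINARY_OP + → 8 + 8 = 16. Stack: [11, 16]
BINARY_OP * → 11 * 16 = 176. Stack: [176]
STORE_FAST w → w=176. Stack: []
LOAD_CONST → push 10. Stack: [10]
LOAD_FAST a → push 8. Stack: [10, 8]
BINARY_OP & → 10 & 8 = 8. Stack: [8]
STORE_FAST z → z=8. Stack: []
LOAD_CONST → push 0. Stack: [0]
STORE_FAST i → i=0. Stack: []
LOAD_FAST i → push 0. Stack: [0]
LOAD_CONST → push 4. Stack: [0, 4]
COMPARE_OP bool(<) → 0 vs 4 = True. Stack: [True]
POP_JUMP_IF_FALSE → pop True; no jump. Stack: []
LOAD_FAST w → push 176. Stack: [176]
LOAD_CONST → push 9. Stack: [176, 9]
BINARY_OP - → 176 - 9 = 167. Stack: [167]
STORE_FAST w → w=167. Stack: []
LOAD_FAST i → push 0. Stack: [0]
LOAD_CONST → push 1. Stack: [0, 1]
BINARY_OP + → 0 + 1 = 1. Stack: [1]
STORE_FAST i → i=1. Stack: []
LOAD_FAST i → push 1. Stack: [1]
LOAD_CONST → push 4. Stack: [1, 4]
COMPARE_OP bool(<) → 1 vs 4 = True. Stack: [True]
POP_JUMP_IF_FALSE → pop True; no jump. Stack: []
LOAD_FAST w → push 167. Stack: [167]
LOAD_CONST → push 9. Stack: [167, 9]
BINARY_OP - → 167 - 9 = 158. Stack: [158]
STORE_FAST w → w=158. Stack: []
LOAD_FAST i → push 1. Stack: [1]
LOAD_CONST → push 1. Stack: [1, 1]
BINARY_OP + → 1 + 1 = 2. Stack: [2]
STORE_FAST i → i=2. Stack: []
LOAD_FAST i → push 2. Stack: [2]
LOAD_CONST → push 4. Stack: [2, 4]
COMPARE_OP bool(<) → 2 vs 4 = True. Stack: [True]
POP_JUMP_IF_FALSE → pop True; no jump. Stack: []
LOAD_FAST w → push 158. Stack: [158]
LOAD_CONST → push 9. Stack: [158, 9]
BINARY_OP - → 158 - 9 = 149. Stack: [149]
STORE_FAST w → w=149. Stack: []
LOAD_FAST i → push 2. Stack: [2]
LOAD_CONST → push 1. Stack: [2, 1]
BINARY_OP + → 2 + 1 = 3. Stack: [3]
STORE_FAST i → i=3. Stack: []
LOAD_FAST i → push 3. Stack: [3]
LOAD_CONST → push 4. Stack: [3, 4]
COMPARE_OP bool(<) → 3 vs 4 = True. Stack: [True]
POP_JUMP_IF_FALSE → pop True; no jump. Stack: []
LOAD_FAST w → push 149. Stack: [149]
LOAD_CONST → push 9. Stack: [149, 9]
BINARY_OP - → 149 - 9 = 140. Stack: [140]
STORE_FAST w → w=140. Stack: []
LOAD_FAST i → push 3. Stack: [3]
LOAD_CONST → push 1. Stack: [3, 1]
BINARY_OP + → 3 + 1 = 4. Stack: [4]
STORE_FAST i → i=4. Stack: []
LOAD_FAST i → push 4. Stack: [4]
LOAD_CONST → push 4. Stack: [4, 4]
COMPARE_OP bool(<) → 4 vs 4 = False. Stack: [False]
POP_JUMP_IF_FALSE → pop False; jump. Stack: []
LOAD_FAST w → push 140. Stack: [140]
RETURN_VALUE → return 140.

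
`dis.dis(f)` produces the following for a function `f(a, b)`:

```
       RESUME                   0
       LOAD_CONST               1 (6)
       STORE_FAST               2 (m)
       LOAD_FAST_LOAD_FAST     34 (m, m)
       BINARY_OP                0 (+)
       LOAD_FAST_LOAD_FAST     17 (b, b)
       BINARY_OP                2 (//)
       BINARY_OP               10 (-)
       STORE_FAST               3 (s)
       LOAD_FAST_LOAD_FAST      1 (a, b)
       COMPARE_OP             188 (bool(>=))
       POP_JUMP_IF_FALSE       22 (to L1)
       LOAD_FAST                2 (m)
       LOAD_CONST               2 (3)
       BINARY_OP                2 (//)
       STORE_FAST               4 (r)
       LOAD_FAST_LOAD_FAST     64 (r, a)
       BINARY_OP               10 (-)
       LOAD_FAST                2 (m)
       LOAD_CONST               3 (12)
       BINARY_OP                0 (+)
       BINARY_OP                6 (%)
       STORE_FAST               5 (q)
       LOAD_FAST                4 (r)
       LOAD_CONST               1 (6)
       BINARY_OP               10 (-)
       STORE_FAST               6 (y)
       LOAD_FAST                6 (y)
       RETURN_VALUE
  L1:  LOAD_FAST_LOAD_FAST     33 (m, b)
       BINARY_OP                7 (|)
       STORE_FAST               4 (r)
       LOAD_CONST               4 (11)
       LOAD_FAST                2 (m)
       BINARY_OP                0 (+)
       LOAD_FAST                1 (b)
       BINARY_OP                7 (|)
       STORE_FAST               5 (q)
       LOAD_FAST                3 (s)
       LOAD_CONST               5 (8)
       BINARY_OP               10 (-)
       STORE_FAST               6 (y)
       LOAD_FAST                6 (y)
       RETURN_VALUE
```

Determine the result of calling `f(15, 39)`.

3

LOAD_CONST → push 6. Stack: [6]
STORE_FAST m → m=6. Stack: []
LOAD_FAST_LOAD_FAST m,m → push 6,6. Stack: [6, 6]
BINARY_OP + → 6 + 6 = 12. Stack: [12]
LOAD_FAST_LOAD_FAST b,b → push 39,39. Stack: [12, 39, 39]
BINARY_OP // → 39 // 39 = 1. Stack: [12, 1]
BINARY_OP - → 12 - 1 = 11. Stack: [11]
STORE_FAST s → s=11. Stack: []
LOAD_FAST_LOAD_FAST a,b → push 15,39. Stack: [15, 39]
COMPARE_OP bool(>=) → 15 vs 39 = False. Stack: [False]
POP_JUMP_IF_FALSE → pop False; jump. Stack: []
LOAD_FAST_LOAD_FAST m,b → push 6,39. Stack: [6, 39]
BINARY_OP | → 6 | 39 = 39. Stack: [39]
STORE_FAST r → r=39. Stack: []
LOAD_CONST → push 11. Stack: [11]
LOAD_FAST m → push 6. Stack: [11, 6]
BINARY_OP + → 11 + 6 = 17. Stack: [17]
LOAD_FAST b → push 39. Stack: [17, 39]
BINARY_OP | → 17 | 39 = 55. Stack: [55]
STORE_FAST q → q=55. Stack: []
LOAD_FAST s → push 11. Stack: [11]
LOAD_CONST → push 8. Stack: [11, 8]
BINARY_OP - → 11 - 8 = 3. Stack: [3]
STORE_FAST y → y=3. Stack: []
LOAD_FAST y → push 3. Stack: [3]
RETURN_VALUE → return 3.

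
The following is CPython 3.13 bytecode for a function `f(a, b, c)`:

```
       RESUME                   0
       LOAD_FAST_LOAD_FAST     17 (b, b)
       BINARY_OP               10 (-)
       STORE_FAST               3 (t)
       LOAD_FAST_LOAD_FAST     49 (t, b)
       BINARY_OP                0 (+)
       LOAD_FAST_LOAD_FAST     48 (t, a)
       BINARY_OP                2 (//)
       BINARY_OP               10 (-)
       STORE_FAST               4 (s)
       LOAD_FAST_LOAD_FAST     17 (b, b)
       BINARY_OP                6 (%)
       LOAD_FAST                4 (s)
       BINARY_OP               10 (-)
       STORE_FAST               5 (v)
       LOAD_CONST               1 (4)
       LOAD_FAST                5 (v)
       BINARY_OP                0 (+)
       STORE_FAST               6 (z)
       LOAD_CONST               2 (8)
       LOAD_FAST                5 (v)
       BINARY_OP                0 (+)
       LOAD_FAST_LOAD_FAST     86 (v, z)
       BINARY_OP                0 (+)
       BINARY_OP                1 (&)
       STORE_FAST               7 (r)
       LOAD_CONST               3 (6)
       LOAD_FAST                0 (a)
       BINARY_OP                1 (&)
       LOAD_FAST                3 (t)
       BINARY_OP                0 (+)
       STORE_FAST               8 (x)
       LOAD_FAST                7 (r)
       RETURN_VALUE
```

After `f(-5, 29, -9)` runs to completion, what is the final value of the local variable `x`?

LOAD_FAST_LOAD_FAST b,b → push 29,29. Stack: [29, 29]
BINARY_OP - → 29 - 29 = 0. Stack: [0]
STORE_FAST t → t=0. Stack: []
LOAD_FAST_LOAD_FAST t,b → push 0,29. Stack: [0, 29]
BINARY_OP + → 0 + 29 = 29. Stack: [29]
LOAD_FAST_LOAD_FAST t,a → push 0,-5. Stack: [29, 0, -5]
BINARY_OP // → 0 // -5 = 0. Stack: [29, 0]
BINARY_OP - → 29 - 0 = 29. Stack: [29]
STORE_FAST s → s=29. Stack: []
LOAD_FAST_LOAD_FAST b,b → push 29,29. Stack: [29, 29]
BINARY_OP % → 29 % 29 = 0. Stack: [0]
LOAD_FAST s → push 29. Stack: [0, 29]
BINARY_OP - → 0 - 29 = -29. Stack: [-29]
STORE_FAST v → v=-29. Stack: []
LOAD_CONST → push 4. Stack: [4]
LOAD_FAST v → push -29. Stack: [4, -29]
BINARY_OP + → 4 + -29 = -25. Stack: [-25]
STORE_FAST z → z=-25. Stack: []
LOAD_CONST → push 8. Stack: [8]
LOAD_FAST v → push -29. Stack: [8, -29]
BINARY_OP + → 8 + -29 = -21. Stack: [-21]
LOAD_FAST_LOAD_FAST v,z → push -29,-25. Stack: [-21, -29, -25]
BINARY_OP + → -29 + -25 = -54. Stack: [-21, -54]
BINARY_OP & → -21 & -54 = -54. Stack: [-54]
STORE_FAST r → r=-54. Stack: []
LOAD_CONST → push 6. Stack: [6]
LOAD_FAST a → push -5. Stack: [6, -5]
BINARY_OP & → 6 & -5 = 2. Stack: [2]
LOAD_FAST t → push 0. Stack: [2, 0]
BINARY_OP + → 2 + 0 = 2. Stack: [2]
STORE_FAST x → x=2. Stack: []
LOAD_FAST r → push -54. Stack: [-54]
RETURN_VALUE → return -54.

2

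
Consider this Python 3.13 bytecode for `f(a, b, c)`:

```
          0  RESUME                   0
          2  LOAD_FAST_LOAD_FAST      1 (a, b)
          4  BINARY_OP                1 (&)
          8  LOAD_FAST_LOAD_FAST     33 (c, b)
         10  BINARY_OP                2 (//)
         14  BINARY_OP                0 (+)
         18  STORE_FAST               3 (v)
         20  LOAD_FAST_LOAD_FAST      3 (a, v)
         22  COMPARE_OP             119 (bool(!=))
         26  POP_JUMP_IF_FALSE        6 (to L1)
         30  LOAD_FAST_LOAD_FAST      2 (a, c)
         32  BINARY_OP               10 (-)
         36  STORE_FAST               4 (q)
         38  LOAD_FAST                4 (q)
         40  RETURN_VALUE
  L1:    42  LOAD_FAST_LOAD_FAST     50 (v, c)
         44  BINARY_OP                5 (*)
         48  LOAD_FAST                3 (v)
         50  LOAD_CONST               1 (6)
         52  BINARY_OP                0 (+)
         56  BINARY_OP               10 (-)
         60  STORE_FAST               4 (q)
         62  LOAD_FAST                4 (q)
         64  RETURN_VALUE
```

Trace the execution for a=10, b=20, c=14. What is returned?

LOAD_FAST_LOAD_FAST a,b → push 10,20. Stack: [10, 20]
BINARY_OP & → 10 & 20 = 0. Stack: [0]
LOAD_FAST_LOAD_FAST c,b → push 14,20. Stack: [0, 14, 20]
BINARY_OP // → 14 // 20 = 0. Stack: [0, 0]
BINARY_OP + → 0 + 0 = 0. Stack: [0]
STORE_FAST v → v=0. Stack: []
LOAD_FAST_LOAD_FAST a,v → push 10,0. Stack: [10, 0]
COMPARE_OP bool(!=) → 10 vs 0 = True. Stack: [True]
POP_JUMP_IF_FALSE → pop True; no jump. Stack: []
LOAD_FAST_LOAD_FAST a,c → push 10,14. Stack: [10, 14]
BINARY_OP - → 10 - 14 = -4. Stack: [-4]
STORE_FAST q → q=-4. Stack: []
LOAD_FAST q → push -4. Stack: [-4]
RETURN_VALUE → return -4.

-4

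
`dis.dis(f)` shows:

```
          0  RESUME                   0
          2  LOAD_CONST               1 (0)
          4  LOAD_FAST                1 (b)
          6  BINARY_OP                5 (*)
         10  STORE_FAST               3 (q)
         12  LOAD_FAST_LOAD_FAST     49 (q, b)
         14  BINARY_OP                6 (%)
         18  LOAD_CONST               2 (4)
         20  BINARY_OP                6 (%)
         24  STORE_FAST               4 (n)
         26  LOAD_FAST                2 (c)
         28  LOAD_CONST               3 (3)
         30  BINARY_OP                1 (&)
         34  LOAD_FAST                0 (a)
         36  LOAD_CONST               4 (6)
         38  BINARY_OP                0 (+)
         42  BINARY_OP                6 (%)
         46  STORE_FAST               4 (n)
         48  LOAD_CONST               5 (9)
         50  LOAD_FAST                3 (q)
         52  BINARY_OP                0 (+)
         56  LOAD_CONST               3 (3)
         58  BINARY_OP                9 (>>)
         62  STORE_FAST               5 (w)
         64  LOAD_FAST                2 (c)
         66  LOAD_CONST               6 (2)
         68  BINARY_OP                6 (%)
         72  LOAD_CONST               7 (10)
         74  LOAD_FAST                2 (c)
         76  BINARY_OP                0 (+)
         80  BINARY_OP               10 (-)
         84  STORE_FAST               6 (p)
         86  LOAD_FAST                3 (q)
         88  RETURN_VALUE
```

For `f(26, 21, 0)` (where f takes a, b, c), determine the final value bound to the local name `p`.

-10

LOAD_CONST → push 0. Stack: [0]
LOAD_FAST b → push 21. Stack: [0, 21]
BINARY_OP * → 0 * 21 = 0. Stack: [0]
STORE_FAST q → q=0. Stack: []
LOAD_FAST_LOAD_FAST q,b → push 0,21. Stack: [0, 21]
BINARY_OP % → 0 % 21 = 0. Stack: [0]
LOAD_CONST → push 4. Stack: [0, 4]
BINARY_OP % → 0 % 4 = 0. Stack: [0]
STORE_FAST n → n=0. Stack: []
LOAD_FAST c → push 0. Stack: [0]
LOAD_CONST → push 3. Stack: [0, 3]
BINARY_OP & → 0 & 3 = 0. Stack: [0]
LOAD_FAST a → push 26. Stack: [0, 26]
LOAD_CONST → push 6. Stack: [0, 26, 6]
BINARY_OP + → 26 + 6 = 32. Stack: [0, 32]
BINARY_OP % → 0 % 32 = 0. Stack: [0]
STORE_FAST n → n=0. Stack: []
LOAD_CONST → push 9. Stack: [9]
LOAD_FAST q → push 0. Stack: [9, 0]
BINARY_OP + → 9 + 0 = 9. Stack: [9]
LOAD_CONST → push 3. Stack: [9, 3]
BINARY_OP >> → 9 >> 3 = 1. Stack: [1]
STORE_FAST w → w=1. Stack: []
LOAD_FAST c → push 0. Stack: [0]
LOAD_CONST → push 2. Stack: [0, 2]
BINARY_OP % → 0 % 2 = 0. Stack: [0]
LOAD_CONST → push 10. Stack: [0, 10]
LOAD_FAST c → push 0. Stack: [0, 10, 0]
BINARY_OP + → 10 + 0 = 10. Stack: [0, 10]
BINARY_OP - → 0 - 10 = -10. Stack: [-10]
STORE_FAST p → p=-10. Stack: []
LOAD_FAST q → push 0. Stack: [0]
RETURN_VALUE → return 0.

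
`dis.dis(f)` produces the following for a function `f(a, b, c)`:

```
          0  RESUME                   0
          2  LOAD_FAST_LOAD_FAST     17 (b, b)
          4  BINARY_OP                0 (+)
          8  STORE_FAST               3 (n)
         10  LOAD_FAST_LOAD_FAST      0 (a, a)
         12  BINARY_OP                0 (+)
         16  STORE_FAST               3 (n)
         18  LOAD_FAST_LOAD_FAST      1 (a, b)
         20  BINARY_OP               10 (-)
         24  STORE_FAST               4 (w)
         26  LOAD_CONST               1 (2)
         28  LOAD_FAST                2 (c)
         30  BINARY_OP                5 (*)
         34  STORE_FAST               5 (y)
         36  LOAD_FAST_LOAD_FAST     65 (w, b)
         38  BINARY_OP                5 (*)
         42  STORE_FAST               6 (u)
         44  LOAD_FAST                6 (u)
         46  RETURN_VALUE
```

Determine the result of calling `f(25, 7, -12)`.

LOAD_FAST_LOAD_FAST b,b → push 7,7. Stack: [7, 7]
BINARY_OP + → 7 + 7 = 14. Stack: [14]
STORE_FAST n → n=14. Stack: []
LOAD_FAST_LOAD_FAST a,a → push 25,25. Stack: [25, 25]
BINARY_OP + → 25 + 25 = 50. Stack: [50]
STORE_FAST n → n=50. Stack: []
LOAD_FAST_LOAD_FAST a,b → push 25,7. Stack: [25, 7]
BINARY_OP - → 25 - 7 = 18. Stack: [18]
STORE_FAST w → w=18. Stack: []
LOAD_CONST → push 2. Stack: [2]
LOAD_FAST c → push -12. Stack: [2, -12]
BINARY_OP * → 2 * -12 = -24. Stack: [-24]
STORE_FAST y → y=-24. Stack: []
LOAD_FAST_LOAD_FAST w,b → push 18,7. Stack: [18, 7]
BINARY_OP * → 18 * 7 = 126. Stack: [126]
STORE_FAST u → u=126. Stack: []
LOAD_FAST u → push 126. Stack: [126]
RETURN_VALUE → return 126.

126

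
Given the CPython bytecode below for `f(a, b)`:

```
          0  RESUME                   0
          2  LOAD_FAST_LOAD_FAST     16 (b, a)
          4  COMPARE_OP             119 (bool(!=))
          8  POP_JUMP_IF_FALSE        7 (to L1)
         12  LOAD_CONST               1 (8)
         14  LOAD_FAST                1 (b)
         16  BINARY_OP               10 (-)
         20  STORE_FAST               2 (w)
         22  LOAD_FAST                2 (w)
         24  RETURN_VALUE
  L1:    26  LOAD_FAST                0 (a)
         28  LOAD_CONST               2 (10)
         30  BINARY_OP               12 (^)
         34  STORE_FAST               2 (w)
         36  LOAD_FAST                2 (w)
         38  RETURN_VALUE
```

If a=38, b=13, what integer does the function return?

-5

LOAD_FAST_LOAD_FAST b,a → push 13,38. Stack: [13, 38]
COMPARE_OP bool(!=) → 13 vs 38 = True. Stack: [True]
POP_JUMP_IF_FALSE → pop True; no jump. Stack: []
LOAD_CONST → push 8. Stack: [8]
LOAD_FAST b → push 13. Stack: [8, 13]
BINARY_OP - → 8 - 13 = -5. Stack: [-5]
STORE_FAST w → w=-5. Stack: []
LOAD_FAST w → push -5. Stack: [-5]
RETURN_VALUE → return -5.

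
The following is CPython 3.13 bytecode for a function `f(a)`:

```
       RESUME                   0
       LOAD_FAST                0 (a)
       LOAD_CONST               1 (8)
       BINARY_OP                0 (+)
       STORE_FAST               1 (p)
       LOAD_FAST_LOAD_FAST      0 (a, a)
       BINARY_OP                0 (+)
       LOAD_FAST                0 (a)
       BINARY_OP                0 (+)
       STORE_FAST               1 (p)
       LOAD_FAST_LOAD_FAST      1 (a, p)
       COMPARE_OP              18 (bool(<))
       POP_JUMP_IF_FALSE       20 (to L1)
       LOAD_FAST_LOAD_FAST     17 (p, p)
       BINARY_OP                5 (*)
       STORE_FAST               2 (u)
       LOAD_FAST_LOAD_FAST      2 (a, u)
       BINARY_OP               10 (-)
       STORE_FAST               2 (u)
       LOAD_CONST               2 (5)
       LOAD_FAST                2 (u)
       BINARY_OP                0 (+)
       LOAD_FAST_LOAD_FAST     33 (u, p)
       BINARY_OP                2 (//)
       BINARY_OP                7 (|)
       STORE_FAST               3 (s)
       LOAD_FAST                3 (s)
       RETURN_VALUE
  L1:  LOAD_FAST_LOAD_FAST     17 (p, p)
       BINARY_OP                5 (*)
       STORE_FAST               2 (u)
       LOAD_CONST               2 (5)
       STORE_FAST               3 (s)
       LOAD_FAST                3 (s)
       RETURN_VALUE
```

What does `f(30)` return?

-1

LOAD_FAST a → push 30. Stack: [30]
LOAD_CONST → push 8. Stack: [30, 8]
BINARY_OP + → 30 + 8 = 38. Stack: [38]
STORE_FAST p → p=38. Stack: []
LOAD_FAST_LOAD_FAST a,a → push 30,30. Stack: [30, 30]
BINARY_OP + → 30 + 30 = 60. Stack: [60]
LOAD_FAST a → push 30. Stack: [60, 30]
BINARY_OP + → 60 + 30 = 90. Stack: [90]
STORE_FAST p → p=90. Stack: []
LOAD_FAST_LOAD_FAST a,p → push 30,90. Stack: [30, 90]
COMPARE_OP bool(<) → 30 vs 90 = True. Stack: [True]
POP_JUMP_IF_FALSE → pop True; no jump. Stack: []
LOAD_FAST_LOAD_FAST p,p → push 90,90. Stack: [90, 90]
BINARY_OP * → 90 * 90 = 8100. Stack: [8100]
STORE_FAST u → u=8100. Stack: []
LOAD_FAST_LOAD_FAST a,u → push 30,8100. Stack: [30, 8100]
BINARY_OP - → 30 - 8100 = -8070. Stack: [-8070]
STORE_FAST u → u=-8070. Stack: []
LOAD_CONST → push 5. Stack: [5]
LOAD_FAST u → push -8070. Stack: [5, -8070]
BINARY_OP + → 5 + -8070 = -8065. Stack: [-8065]
LOAD_FAST_LOAD_FAST u,p → push -8070,90. Stack: [-8065, -8070, 90]
BINARY_OP // → -8070 // 90 = -90. Stack: [-8065, -90]
BINARY_OP | → -8065 | -90 = -1. Stack: [-1]
STORE_FAST s → s=-1. Stack: []
LOAD_FAST s → push -1. Stack: [-1]
RETURN_VALUE → return -1.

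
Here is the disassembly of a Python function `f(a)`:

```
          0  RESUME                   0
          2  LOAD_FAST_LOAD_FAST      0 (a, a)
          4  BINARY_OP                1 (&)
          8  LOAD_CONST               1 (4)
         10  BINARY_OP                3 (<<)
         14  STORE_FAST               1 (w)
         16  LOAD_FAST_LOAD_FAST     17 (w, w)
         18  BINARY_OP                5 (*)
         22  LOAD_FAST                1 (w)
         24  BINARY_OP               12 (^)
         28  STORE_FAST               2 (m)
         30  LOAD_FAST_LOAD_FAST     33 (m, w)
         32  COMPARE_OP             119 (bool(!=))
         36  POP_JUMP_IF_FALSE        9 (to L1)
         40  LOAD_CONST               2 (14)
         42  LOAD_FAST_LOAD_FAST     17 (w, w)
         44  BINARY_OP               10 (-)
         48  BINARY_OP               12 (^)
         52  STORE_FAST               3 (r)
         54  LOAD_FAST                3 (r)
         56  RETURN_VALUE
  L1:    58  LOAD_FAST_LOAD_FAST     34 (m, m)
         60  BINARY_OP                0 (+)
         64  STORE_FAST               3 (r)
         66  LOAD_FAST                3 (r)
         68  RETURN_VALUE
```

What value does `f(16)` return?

14

LOAD_FAST_LOAD_FAST a,a → push 16,16. Stack: [16, 16]
BINARY_OP & → 16 & 16 = 16. Stack: [16]
LOAD_CONST → push 4. Stack: [16, 4]
BINARY_OP << → 16 << 4 = 256. Stack: [256]
STORE_FAST w → w=256. Stack: []
LOAD_FAST_LOAD_FAST w,w → push 256,256. Stack: [256, 256]
BINARY_OP * → 256 * 256 = 65536. Stack: [65536]
LOAD_FAST w → push 256. Stack: [65536, 256]
BINARY_OP ^ → 65536 ^ 256 = 65792. Stack: [65792]
STORE_FAST m → m=65792. Stack: []
LOAD_FAST_LOAD_FAST m,w → push 65792,256. Stack: [65792, 256]
COMPARE_OP bool(!=) → 65792 vs 256 = True. Stack: [True]
POP_JUMP_IF_FALSE → pop True; no jump. Stack: []
LOAD_CONST → push 14. Stack: [14]
LOAD_FAST_LOAD_FAST w,w → push 256,256. Stack: [14, 256, 256]
BINARY_OP - → 256 - 256 = 0. Stack: [14, 0]
BINARY_OP ^ → 14 ^ 0 = 14. Stack: [14]
STORE_FAST r → r=14. Stack: []
LOAD_FAST r → push 14. Stack: [14]
RETURN_VALUE → return 14.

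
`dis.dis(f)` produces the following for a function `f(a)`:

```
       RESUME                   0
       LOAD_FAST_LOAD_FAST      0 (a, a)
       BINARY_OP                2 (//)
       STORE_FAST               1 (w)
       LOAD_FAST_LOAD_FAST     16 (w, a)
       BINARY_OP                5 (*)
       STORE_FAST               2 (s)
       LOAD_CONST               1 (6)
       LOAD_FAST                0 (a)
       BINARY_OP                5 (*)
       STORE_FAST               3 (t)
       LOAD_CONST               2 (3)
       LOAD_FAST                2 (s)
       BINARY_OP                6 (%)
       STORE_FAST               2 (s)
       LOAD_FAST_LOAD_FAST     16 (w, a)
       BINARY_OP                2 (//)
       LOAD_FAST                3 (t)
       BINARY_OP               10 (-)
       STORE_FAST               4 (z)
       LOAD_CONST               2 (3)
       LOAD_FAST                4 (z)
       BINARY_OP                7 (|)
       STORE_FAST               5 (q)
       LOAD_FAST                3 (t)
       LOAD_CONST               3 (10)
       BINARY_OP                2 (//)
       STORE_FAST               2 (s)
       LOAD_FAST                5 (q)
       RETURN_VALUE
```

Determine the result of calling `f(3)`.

LOAD_FAST_LOAD_FAST a,a → push 3,3. Stack: [3, 3]
BINARY_OP // → 3 // 3 = 1. Stack: [1]
STORE_FAST w → w=1. Stack: []
LOAD_FAST_LOAD_FAST w,a → push 1,3. Stack: [1, 3]
BINARY_OP * → 1 * 3 = 3. Stack: [3]
STORE_FAST s → s=3. Stack: []
LOAD_CONST → push 6. Stack: [6]
LOAD_FAST a → push 3. Stack: [6, 3]
BINARY_OP * → 6 * 3 = 18. Stack: [18]
STORE_FAST t → t=18. Stack: []
LOAD_CONST → push 3. Stack: [3]
LOAD_FAST s → push 3. Stack: [3, 3]
BINARY_OP % → 3 % 3 = 0. Stack: [0]
STORE_FAST s → s=0. Stack: []
LOAD_FAST_LOAD_FAST w,a → push 1,3. Stack: [1, 3]
BINARY_OP // → 1 // 3 = 0. Stack: [0]
LOAD_FAST t → push 18. Stack: [0, 18]
BINARY_OP - → 0 - 18 = -18. Stack: [-18]
STORE_FAST z → z=-18. Stack: []
LOAD_CONST → push 3. Stack: [3]
LOAD_FAST z → push -18. Stack: [3, -18]
BINARY_OP | → 3 | -18 = -17. Stack: [-17]
STORE_FAST q → q=-17. Stack: []
LOAD_FAST t → push 18. Stack: [18]
LOAD_CONST → push 10. Stack: [18, 10]
BINARY_OP // → 18 // 10 = 1. Stack: [1]
STORE_FAST s → s=1. Stack: []
LOAD_FAST q → push -17. Stack: [-17]
RETURN_VALUE → return -17.

-17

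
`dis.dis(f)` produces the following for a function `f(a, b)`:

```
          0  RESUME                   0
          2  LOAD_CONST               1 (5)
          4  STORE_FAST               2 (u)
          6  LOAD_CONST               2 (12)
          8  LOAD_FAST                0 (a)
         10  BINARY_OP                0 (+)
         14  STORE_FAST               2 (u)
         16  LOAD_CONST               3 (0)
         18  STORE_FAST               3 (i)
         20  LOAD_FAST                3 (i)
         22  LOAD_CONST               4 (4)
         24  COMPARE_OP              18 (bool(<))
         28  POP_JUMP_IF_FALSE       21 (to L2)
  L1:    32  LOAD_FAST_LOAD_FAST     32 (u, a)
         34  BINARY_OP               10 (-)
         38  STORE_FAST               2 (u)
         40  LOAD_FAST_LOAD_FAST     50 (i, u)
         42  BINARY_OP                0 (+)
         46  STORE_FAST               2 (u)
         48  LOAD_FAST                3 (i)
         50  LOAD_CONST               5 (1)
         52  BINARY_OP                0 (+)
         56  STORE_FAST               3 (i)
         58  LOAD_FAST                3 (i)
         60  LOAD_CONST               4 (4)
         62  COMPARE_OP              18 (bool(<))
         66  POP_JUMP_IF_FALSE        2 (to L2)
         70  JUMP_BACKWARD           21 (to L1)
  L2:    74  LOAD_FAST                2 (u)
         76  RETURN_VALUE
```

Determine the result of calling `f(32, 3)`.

-78

LOAD_CONST → push 5
STORE_FAST u → u=5
LOAD_CONST → push 12
LOAD_FAST a → push 32
BINARY_OP + → 12 + 32 = 44
STORE_FAST u → u=44
LOAD_CONST → push 0
STORE_FAST i → i=0
LOAD_FAST i → push 0
LOAD_CONST → push 4
COMPARE_OP bool(<) → 0 vs 4 = True
POP_JUMP_IF_FALSE → pop True; no jump
LOAD_FAST_LOAD_FAST u,a → push 44,32
BINARY_OP - → 44 - 32 = 12
STORE_FAST u → u=12
LOAD_FAST_LOAD_FAST i,u → push 0,12
BINARY_OP + → 0 + 12 = 12
STORE_FAST u → u=12
LOAD_FAST i → push 0
LOAD_CONST → push 1
BINARY_OP + → 0 + 1 = 1
STORE_FAST i → i=1
LOAD_FAST i → push 1
LOAD_CONST → push 4
COMPARE_OP bool(<) → 1 vs 4 = True
POP_JUMP_IF_FALSE → pop True; no jump
LOAD_FAST_LOAD_FAST u,a → push 12,32
BINARY_OP - → 12 - 32 = -20
STORE_FAST u → u=-20
LOAD_FAST_LOAD_FAST i,u → push 1,-20
BINARY_OP + → 1 + -20 = -19
STORE_FAST u → u=-19
LOAD_FAST i → push 1
LOAD_CONST → push 1
BINARY_OP + → 1 + 1 = 2
STORE_FAST i → i=2
LOAD_FAST i → push 2
LOAD_CONST → push 4
COMPARE_OP bool(<) → 2 vs 4 = True
POP_JUMP_IF_FALSE → pop True; no jump
LOAD_FAST_LOAD_FAST u,a → push -19,32
BINARY_OP - → -19 - 32 = -51
STORE_FAST u → u=-51
LOAD_FAST_LOAD_FAST i,u → push 2,-51
BINARY_OP + → 2 + -51 = -49
STORE_FAST u → u=-49
LOAD_FAST i → push 2
LOAD_CONST → push 1
BINARY_OP + → 2 + 1 = 3
STORE_FAST i → i=3
LOAD_FAST i → push 3
LOAD_CONST → push 4
COMPARE_OP bool(<) → 3 vs 4 = True
POP_JUMP_IF_FALSE → pop True; no jump
LOAD_FAST_LOAD_FAST u,a → push -49,32
BINARY_OP - → -49 - 32 = -81
STORE_FAST u → u=-81
LOAD_FAST_LOAD_FAST i,u → push 3,-81
BINARY_OP + → 3 + -81 = -78
STORE_FAST u → u=-78
LOAD_FAST i → push 3
LOAD_CONST → push 1
BINARY_OP + → 3 + 1 = 4
STORE_FAST i → i=4
LOAD_FAST i → push 4
LOAD_CONST → push 4
COMPARE_OP bool(<) → 4 vs 4 = False
POP_JUMP_IF_FALSE → pop False; jump
LOAD_FAST u → push -78
RETURN_VALUE → return -78.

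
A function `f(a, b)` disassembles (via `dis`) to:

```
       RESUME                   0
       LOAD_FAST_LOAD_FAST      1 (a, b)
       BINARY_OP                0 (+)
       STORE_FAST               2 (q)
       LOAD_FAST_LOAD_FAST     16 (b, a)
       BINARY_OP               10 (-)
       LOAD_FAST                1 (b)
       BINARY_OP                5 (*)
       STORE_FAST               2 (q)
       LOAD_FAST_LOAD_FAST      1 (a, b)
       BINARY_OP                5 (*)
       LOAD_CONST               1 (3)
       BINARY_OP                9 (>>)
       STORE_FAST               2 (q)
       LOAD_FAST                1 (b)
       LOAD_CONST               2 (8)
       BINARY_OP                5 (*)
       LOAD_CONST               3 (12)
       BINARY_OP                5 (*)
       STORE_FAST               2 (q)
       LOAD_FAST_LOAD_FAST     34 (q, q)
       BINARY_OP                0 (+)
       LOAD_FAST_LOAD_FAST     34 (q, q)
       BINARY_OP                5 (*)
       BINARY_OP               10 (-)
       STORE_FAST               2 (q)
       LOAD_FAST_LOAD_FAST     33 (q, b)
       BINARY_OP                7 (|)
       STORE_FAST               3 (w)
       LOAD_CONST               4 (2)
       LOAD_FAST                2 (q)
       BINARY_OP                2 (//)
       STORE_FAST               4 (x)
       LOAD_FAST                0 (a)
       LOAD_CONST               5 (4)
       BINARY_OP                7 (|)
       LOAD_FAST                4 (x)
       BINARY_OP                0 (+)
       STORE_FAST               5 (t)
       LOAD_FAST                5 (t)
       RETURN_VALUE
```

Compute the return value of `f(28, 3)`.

27

LOAD_FAST_LOAD_FAST a,b → push 28,3. Stack: [28, 3]
BINARY_OP + → 28 + 3 = 31. Stack: [31]
STORE_FAST q → q=31. Stack: []
LOAD_FAST_LOAD_FAST b,a → push 3,28. Stack: [3, 28]
BINARY_OP - → 3 - 28 = -25. Stack: [-25]
LOAD_FAST b → push 3. Stack: [-25, 3]
BINARY_OP * → -25 * 3 = -75. Stack: [-75]
STORE_FAST q → q=-75. Stack: []
LOAD_FAST_LOAD_FAST a,b → push 28,3. Stack: [28, 3]
BINARY_OP * → 28 * 3 = 84. Stack: [84]
LOAD_CONST → push 3. Stack: [84, 3]
BINARY_OP >> → 84 >> 3 = 10. Stack: [10]
STORE_FAST q → q=10. Stack: []
LOAD_FAST b → push 3. Stack: [3]
LOAD_CONST → push 8. Stack: [3, 8]
BINARY_OP * → 3 * 8 = 24. Stack: [24]
LOAD_CONST → push 12. Stack: [24, 12]
BINARY_OP * → 24 * 12 = 288. Stack: [288]
STORE_FAST q → q=288. Stack: []
LOAD_FAST_LOAD_FAST q,q → push 288,288. Stack: [288, 288]
BINARY_OP + → 288 + 288 = 576. Stack: [576]
LOAD_FAST_LOAD_FAST q,q → push 288,288. Stack: [576, 288, 288]
BINARY_OP * → 288 * 288 = 82944. Stack: [576, 82944]
BINARY_OP - → 576 - 82944 = -82368. Stack: [-82368]
STORE_FAST q → q=-82368. Stack: []
LOAD_FAST_LOAD_FAST q,b → push -82368,3. Stack: [-82368, 3]
BINARY_OP | → -82368 | 3 = -82365. Stack: [-82365]
STORE_FAST w → w=-82365. Stack: []
LOAD_CONST → push 2. Stack: [2]
LOAD_FAST q → push -82368. Stack: [2, -82368]
BINARY_OP // → 2 // -82368 = -1. Stack: [-1]
STORE_FAST x → x=-1. Stack: []
LOAD_FAST a → push 28. Stack: [28]
LOAD_CONST → push 4. Stack: [28, 4]
BINARY_OP | → 28 | 4 = 28. Stack: [28]
LOAD_FAST x → push -1. Stack: [28, -1]
BINARY_OP + → 28 + -1 = 27. Stack: [27]
STORE_FAST t → t=27. Stack: []
LOAD_FAST t → push 27. Stack: [27]
RETURN_VALUE → return 27.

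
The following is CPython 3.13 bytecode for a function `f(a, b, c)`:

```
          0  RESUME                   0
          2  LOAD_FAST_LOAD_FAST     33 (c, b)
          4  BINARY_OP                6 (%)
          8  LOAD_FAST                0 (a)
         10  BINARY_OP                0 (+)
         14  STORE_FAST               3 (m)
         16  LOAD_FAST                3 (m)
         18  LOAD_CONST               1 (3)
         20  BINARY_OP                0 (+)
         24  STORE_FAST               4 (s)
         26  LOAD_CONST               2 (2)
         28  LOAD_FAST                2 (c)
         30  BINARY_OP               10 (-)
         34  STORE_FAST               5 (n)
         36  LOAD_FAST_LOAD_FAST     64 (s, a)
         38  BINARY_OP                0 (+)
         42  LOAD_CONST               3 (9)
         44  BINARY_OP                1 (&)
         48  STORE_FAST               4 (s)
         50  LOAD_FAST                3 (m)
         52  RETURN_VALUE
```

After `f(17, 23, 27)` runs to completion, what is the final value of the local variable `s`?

LOAD_FAST_LOAD_FAST c,b → push 27,23. Stack: [27, 23]
BINARY_OP % → 27 % 23 = 4. Stack: [4]
LOAD_FAST a → push 17. Stack: [4, 17]
BINARY_OP + → 4 + 17 = 21. Stack: [21]
STORE_FAST m → m=21. Stack: []
LOAD_FAST m → push 21. Stack: [21]
LOAD_CONST → push 3. Stack: [21, 3]
BINARY_OP + → 21 + 3 = 24. Stack: [24]
STORE_FAST s → s=24. Stack: []
LOAD_CONST → push 2. Stack: [2]
LOAD_FAST c → push 27. Stack: [2, 27]
BINARY_OP - → 2 - 27 = -25. Stack: [-25]
STORE_FAST n → n=-25. Stack: []
LOAD_FAST_LOAD_FAST s,a → push 24,17. Stack: [24, 17]
BINARY_OP + → 24 + 17 = 41. Stack: [41]
LOAD_CONST → push 9. Stack: [41, 9]
BINARY_OP & → 41 & 9 = 9. Stack: [9]
STORE_FAST s → s=9. Stack: []
LOAD_FAST m → push 21. Stack: [21]
RETURN_VALUE → return 21.

9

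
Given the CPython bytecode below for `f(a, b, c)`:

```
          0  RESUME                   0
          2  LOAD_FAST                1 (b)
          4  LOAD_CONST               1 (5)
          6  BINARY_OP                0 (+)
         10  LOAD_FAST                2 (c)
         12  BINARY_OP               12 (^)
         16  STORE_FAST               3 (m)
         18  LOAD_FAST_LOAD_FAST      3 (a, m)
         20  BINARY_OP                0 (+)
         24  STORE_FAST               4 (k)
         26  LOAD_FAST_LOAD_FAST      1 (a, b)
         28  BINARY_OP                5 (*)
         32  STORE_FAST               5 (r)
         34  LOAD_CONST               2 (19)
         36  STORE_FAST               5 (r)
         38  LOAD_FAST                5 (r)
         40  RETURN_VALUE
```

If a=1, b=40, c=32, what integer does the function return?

19

LOAD_FAST b → push 40. Stack: [40]
LOAD_CONST → push 5. Stack: [40, 5]
BINARY_OP + → 40 + 5 = 45. Stack: [45]
LOAD_FAST c → push 32. Stack: [45, 32]
BINARY_OP ^ → 45 ^ 32 = 13. Stack: [13]
STORE_FAST m → m=13. Stack: []
LOAD_FAST_LOAD_FAST a,m → push 1,13. Stack: [1, 13]
BINARY_OP + → 1 + 13 = 14. Stack: [14]
STORE_FAST k → k=14. Stack: []
LOAD_FAST_LOAD_FAST a,b → push 1,40. Stack: [1, 40]
BINARY_OP * → 1 * 40 = 40. Stack: [40]
STORE_FAST r → r=40. Stack: []
LOAD_CONST → push 19. Stack: [19]
STORE_FAST r → r=19. Stack: []
LOAD_FAST r → push 19. Stack: [19]
RETURN_VALUE → return 19.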